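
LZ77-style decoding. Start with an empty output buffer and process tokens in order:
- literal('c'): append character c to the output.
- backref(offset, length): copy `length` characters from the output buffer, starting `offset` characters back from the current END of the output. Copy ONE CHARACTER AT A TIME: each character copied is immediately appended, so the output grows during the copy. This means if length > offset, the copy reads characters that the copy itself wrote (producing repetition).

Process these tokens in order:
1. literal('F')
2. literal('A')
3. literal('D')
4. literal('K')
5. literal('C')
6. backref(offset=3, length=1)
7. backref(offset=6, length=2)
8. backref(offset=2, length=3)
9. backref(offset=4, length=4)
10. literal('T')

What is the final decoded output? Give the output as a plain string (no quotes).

Token 1: literal('F'). Output: "F"
Token 2: literal('A'). Output: "FA"
Token 3: literal('D'). Output: "FAD"
Token 4: literal('K'). Output: "FADK"
Token 5: literal('C'). Output: "FADKC"
Token 6: backref(off=3, len=1). Copied 'D' from pos 2. Output: "FADKCD"
Token 7: backref(off=6, len=2). Copied 'FA' from pos 0. Output: "FADKCDFA"
Token 8: backref(off=2, len=3) (overlapping!). Copied 'FAF' from pos 6. Output: "FADKCDFAFAF"
Token 9: backref(off=4, len=4). Copied 'AFAF' from pos 7. Output: "FADKCDFAFAFAFAF"
Token 10: literal('T'). Output: "FADKCDFAFAFAFAFT"

Answer: FADKCDFAFAFAFAFT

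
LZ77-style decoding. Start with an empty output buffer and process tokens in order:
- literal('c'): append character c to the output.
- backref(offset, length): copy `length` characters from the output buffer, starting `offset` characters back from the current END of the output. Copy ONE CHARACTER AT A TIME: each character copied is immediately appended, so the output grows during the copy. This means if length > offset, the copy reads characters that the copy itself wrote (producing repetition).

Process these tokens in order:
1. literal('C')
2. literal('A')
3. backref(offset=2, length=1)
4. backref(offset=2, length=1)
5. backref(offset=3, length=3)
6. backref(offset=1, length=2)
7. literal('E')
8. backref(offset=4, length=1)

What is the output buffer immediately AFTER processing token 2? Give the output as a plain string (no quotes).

Answer: CA

Derivation:
Token 1: literal('C'). Output: "C"
Token 2: literal('A'). Output: "CA"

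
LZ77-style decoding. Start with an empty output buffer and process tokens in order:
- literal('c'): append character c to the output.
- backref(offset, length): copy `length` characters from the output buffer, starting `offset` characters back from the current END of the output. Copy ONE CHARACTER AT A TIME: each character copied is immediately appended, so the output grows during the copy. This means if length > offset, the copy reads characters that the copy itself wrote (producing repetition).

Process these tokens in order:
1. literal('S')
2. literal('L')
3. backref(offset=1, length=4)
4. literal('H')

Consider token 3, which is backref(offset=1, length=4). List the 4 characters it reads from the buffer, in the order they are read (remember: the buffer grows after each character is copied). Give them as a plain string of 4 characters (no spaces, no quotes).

Answer: LLLL

Derivation:
Token 1: literal('S'). Output: "S"
Token 2: literal('L'). Output: "SL"
Token 3: backref(off=1, len=4). Buffer before: "SL" (len 2)
  byte 1: read out[1]='L', append. Buffer now: "SLL"
  byte 2: read out[2]='L', append. Buffer now: "SLLL"
  byte 3: read out[3]='L', append. Buffer now: "SLLLL"
  byte 4: read out[4]='L', append. Buffer now: "SLLLLL"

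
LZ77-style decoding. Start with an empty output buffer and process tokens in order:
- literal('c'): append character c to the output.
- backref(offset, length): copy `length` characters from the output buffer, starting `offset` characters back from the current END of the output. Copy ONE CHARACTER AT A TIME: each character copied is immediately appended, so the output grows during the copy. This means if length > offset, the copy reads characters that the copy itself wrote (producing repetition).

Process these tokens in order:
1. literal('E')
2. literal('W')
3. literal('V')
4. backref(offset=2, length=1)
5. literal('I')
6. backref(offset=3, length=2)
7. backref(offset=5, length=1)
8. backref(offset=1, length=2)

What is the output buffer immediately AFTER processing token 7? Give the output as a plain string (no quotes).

Token 1: literal('E'). Output: "E"
Token 2: literal('W'). Output: "EW"
Token 3: literal('V'). Output: "EWV"
Token 4: backref(off=2, len=1). Copied 'W' from pos 1. Output: "EWVW"
Token 5: literal('I'). Output: "EWVWI"
Token 6: backref(off=3, len=2). Copied 'VW' from pos 2. Output: "EWVWIVW"
Token 7: backref(off=5, len=1). Copied 'V' from pos 2. Output: "EWVWIVWV"

Answer: EWVWIVWV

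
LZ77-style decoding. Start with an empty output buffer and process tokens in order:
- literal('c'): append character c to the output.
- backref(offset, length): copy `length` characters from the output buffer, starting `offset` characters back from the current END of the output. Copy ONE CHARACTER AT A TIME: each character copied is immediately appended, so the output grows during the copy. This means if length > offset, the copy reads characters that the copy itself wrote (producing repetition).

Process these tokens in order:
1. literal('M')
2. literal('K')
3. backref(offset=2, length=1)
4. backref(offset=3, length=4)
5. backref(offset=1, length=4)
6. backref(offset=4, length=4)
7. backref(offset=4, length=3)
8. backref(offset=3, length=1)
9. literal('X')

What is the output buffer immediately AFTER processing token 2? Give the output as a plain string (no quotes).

Token 1: literal('M'). Output: "M"
Token 2: literal('K'). Output: "MK"

Answer: MK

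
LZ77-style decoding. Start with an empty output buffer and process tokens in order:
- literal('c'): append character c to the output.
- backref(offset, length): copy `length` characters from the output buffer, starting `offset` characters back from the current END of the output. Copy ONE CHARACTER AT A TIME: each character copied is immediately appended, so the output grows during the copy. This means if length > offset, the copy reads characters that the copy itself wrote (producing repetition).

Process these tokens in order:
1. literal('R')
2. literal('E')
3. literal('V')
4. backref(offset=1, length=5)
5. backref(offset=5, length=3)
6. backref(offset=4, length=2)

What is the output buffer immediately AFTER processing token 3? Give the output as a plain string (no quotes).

Answer: REV

Derivation:
Token 1: literal('R'). Output: "R"
Token 2: literal('E'). Output: "RE"
Token 3: literal('V'). Output: "REV"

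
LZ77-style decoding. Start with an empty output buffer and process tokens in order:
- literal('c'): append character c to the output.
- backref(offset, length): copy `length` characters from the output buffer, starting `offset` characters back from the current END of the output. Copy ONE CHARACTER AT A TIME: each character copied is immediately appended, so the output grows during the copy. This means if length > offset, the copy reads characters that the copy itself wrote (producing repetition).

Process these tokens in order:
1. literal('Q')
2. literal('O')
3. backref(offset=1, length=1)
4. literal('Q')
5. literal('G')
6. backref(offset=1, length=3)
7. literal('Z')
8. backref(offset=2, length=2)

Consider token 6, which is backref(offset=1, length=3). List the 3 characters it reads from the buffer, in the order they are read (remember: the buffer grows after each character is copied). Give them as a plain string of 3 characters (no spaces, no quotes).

Answer: GGG

Derivation:
Token 1: literal('Q'). Output: "Q"
Token 2: literal('O'). Output: "QO"
Token 3: backref(off=1, len=1). Copied 'O' from pos 1. Output: "QOO"
Token 4: literal('Q'). Output: "QOOQ"
Token 5: literal('G'). Output: "QOOQG"
Token 6: backref(off=1, len=3). Buffer before: "QOOQG" (len 5)
  byte 1: read out[4]='G', append. Buffer now: "QOOQGG"
  byte 2: read out[5]='G', append. Buffer now: "QOOQGGG"
  byte 3: read out[6]='G', append. Buffer now: "QOOQGGGG"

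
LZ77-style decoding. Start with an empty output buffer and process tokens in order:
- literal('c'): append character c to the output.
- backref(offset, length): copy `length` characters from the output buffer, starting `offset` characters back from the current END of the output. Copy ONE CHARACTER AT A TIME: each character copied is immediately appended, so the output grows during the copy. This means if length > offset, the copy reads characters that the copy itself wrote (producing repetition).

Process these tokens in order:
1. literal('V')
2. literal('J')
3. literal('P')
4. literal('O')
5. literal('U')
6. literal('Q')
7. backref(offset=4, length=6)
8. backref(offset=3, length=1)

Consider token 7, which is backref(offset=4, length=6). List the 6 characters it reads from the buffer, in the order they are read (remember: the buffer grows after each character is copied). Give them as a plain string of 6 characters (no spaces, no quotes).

Token 1: literal('V'). Output: "V"
Token 2: literal('J'). Output: "VJ"
Token 3: literal('P'). Output: "VJP"
Token 4: literal('O'). Output: "VJPO"
Token 5: literal('U'). Output: "VJPOU"
Token 6: literal('Q'). Output: "VJPOUQ"
Token 7: backref(off=4, len=6). Buffer before: "VJPOUQ" (len 6)
  byte 1: read out[2]='P', append. Buffer now: "VJPOUQP"
  byte 2: read out[3]='O', append. Buffer now: "VJPOUQPO"
  byte 3: read out[4]='U', append. Buffer now: "VJPOUQPOU"
  byte 4: read out[5]='Q', append. Buffer now: "VJPOUQPOUQ"
  byte 5: read out[6]='P', append. Buffer now: "VJPOUQPOUQP"
  byte 6: read out[7]='O', append. Buffer now: "VJPOUQPOUQPO"

Answer: POUQPO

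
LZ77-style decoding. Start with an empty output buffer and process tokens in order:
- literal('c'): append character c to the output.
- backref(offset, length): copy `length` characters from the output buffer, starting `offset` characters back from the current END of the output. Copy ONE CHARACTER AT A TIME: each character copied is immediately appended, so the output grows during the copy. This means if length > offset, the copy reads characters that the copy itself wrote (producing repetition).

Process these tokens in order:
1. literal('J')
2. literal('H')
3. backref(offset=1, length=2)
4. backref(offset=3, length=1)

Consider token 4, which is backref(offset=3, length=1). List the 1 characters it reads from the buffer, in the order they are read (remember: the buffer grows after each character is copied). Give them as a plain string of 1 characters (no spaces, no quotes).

Answer: H

Derivation:
Token 1: literal('J'). Output: "J"
Token 2: literal('H'). Output: "JH"
Token 3: backref(off=1, len=2) (overlapping!). Copied 'HH' from pos 1. Output: "JHHH"
Token 4: backref(off=3, len=1). Buffer before: "JHHH" (len 4)
  byte 1: read out[1]='H', append. Buffer now: "JHHHH"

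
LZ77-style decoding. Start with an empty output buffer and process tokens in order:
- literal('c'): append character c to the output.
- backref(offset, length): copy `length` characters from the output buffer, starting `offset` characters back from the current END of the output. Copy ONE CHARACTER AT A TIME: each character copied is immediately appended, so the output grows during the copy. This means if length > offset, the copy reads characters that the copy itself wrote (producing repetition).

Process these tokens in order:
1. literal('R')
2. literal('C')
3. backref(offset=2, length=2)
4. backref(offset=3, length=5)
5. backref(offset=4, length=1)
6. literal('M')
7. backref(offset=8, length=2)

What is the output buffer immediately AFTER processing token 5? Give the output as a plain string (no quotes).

Token 1: literal('R'). Output: "R"
Token 2: literal('C'). Output: "RC"
Token 3: backref(off=2, len=2). Copied 'RC' from pos 0. Output: "RCRC"
Token 4: backref(off=3, len=5) (overlapping!). Copied 'CRCCR' from pos 1. Output: "RCRCCRCCR"
Token 5: backref(off=4, len=1). Copied 'R' from pos 5. Output: "RCRCCRCCRR"

Answer: RCRCCRCCRR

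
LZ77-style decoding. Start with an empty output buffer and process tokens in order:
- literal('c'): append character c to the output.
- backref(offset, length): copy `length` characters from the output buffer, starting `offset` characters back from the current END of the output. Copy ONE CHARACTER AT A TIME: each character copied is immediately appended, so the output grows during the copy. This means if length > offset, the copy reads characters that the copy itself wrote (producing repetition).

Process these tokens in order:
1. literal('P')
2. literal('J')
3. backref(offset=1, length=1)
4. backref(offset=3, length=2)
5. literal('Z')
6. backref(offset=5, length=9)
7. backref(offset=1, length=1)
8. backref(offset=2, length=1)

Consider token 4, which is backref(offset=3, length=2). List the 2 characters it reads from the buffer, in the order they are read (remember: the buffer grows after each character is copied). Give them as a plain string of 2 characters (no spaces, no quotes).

Answer: PJ

Derivation:
Token 1: literal('P'). Output: "P"
Token 2: literal('J'). Output: "PJ"
Token 3: backref(off=1, len=1). Copied 'J' from pos 1. Output: "PJJ"
Token 4: backref(off=3, len=2). Buffer before: "PJJ" (len 3)
  byte 1: read out[0]='P', append. Buffer now: "PJJP"
  byte 2: read out[1]='J', append. Buffer now: "PJJPJ"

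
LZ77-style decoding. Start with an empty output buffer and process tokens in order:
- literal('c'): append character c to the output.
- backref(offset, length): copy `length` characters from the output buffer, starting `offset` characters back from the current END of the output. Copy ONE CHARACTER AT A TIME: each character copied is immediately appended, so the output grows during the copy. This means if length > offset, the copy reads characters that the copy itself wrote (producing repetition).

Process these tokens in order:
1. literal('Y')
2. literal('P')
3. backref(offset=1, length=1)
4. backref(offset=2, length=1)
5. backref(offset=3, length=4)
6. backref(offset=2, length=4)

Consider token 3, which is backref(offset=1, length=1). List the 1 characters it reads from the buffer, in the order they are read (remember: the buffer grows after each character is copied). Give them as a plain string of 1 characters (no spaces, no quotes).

Answer: P

Derivation:
Token 1: literal('Y'). Output: "Y"
Token 2: literal('P'). Output: "YP"
Token 3: backref(off=1, len=1). Buffer before: "YP" (len 2)
  byte 1: read out[1]='P', append. Buffer now: "YPP"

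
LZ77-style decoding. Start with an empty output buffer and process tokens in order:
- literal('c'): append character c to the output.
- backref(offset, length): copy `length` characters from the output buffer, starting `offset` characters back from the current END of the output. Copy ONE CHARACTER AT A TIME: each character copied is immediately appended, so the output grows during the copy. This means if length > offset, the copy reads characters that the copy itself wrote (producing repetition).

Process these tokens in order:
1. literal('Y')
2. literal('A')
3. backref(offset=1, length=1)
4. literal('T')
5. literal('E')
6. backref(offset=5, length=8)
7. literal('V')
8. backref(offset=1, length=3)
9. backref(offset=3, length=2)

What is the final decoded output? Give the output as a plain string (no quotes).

Token 1: literal('Y'). Output: "Y"
Token 2: literal('A'). Output: "YA"
Token 3: backref(off=1, len=1). Copied 'A' from pos 1. Output: "YAA"
Token 4: literal('T'). Output: "YAAT"
Token 5: literal('E'). Output: "YAATE"
Token 6: backref(off=5, len=8) (overlapping!). Copied 'YAATEYAA' from pos 0. Output: "YAATEYAATEYAA"
Token 7: literal('V'). Output: "YAATEYAATEYAAV"
Token 8: backref(off=1, len=3) (overlapping!). Copied 'VVV' from pos 13. Output: "YAATEYAATEYAAVVVV"
Token 9: backref(off=3, len=2). Copied 'VV' from pos 14. Output: "YAATEYAATEYAAVVVVVV"

Answer: YAATEYAATEYAAVVVVVV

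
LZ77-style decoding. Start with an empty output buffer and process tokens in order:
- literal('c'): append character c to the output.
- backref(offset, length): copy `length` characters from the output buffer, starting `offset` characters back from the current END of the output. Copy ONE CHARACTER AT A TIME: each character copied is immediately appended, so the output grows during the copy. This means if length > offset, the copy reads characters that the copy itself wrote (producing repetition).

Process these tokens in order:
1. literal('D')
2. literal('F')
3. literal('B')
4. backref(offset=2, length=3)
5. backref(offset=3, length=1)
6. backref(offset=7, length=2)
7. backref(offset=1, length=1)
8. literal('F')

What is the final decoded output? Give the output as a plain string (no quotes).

Answer: DFBFBFFDFFF

Derivation:
Token 1: literal('D'). Output: "D"
Token 2: literal('F'). Output: "DF"
Token 3: literal('B'). Output: "DFB"
Token 4: backref(off=2, len=3) (overlapping!). Copied 'FBF' from pos 1. Output: "DFBFBF"
Token 5: backref(off=3, len=1). Copied 'F' from pos 3. Output: "DFBFBFF"
Token 6: backref(off=7, len=2). Copied 'DF' from pos 0. Output: "DFBFBFFDF"
Token 7: backref(off=1, len=1). Copied 'F' from pos 8. Output: "DFBFBFFDFF"
Token 8: literal('F'). Output: "DFBFBFFDFFF"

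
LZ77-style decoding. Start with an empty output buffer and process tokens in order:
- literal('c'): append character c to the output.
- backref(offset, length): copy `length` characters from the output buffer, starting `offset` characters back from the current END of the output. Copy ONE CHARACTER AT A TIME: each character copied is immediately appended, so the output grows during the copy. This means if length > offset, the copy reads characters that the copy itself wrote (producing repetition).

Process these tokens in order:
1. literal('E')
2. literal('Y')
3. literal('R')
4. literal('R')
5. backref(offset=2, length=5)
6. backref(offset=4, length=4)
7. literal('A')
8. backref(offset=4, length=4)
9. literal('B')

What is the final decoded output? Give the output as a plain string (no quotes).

Token 1: literal('E'). Output: "E"
Token 2: literal('Y'). Output: "EY"
Token 3: literal('R'). Output: "EYR"
Token 4: literal('R'). Output: "EYRR"
Token 5: backref(off=2, len=5) (overlapping!). Copied 'RRRRR' from pos 2. Output: "EYRRRRRRR"
Token 6: backref(off=4, len=4). Copied 'RRRR' from pos 5. Output: "EYRRRRRRRRRRR"
Token 7: literal('A'). Output: "EYRRRRRRRRRRRA"
Token 8: backref(off=4, len=4). Copied 'RRRA' from pos 10. Output: "EYRRRRRRRRRRRARRRA"
Token 9: literal('B'). Output: "EYRRRRRRRRRRRARRRAB"

Answer: EYRRRRRRRRRRRARRRAB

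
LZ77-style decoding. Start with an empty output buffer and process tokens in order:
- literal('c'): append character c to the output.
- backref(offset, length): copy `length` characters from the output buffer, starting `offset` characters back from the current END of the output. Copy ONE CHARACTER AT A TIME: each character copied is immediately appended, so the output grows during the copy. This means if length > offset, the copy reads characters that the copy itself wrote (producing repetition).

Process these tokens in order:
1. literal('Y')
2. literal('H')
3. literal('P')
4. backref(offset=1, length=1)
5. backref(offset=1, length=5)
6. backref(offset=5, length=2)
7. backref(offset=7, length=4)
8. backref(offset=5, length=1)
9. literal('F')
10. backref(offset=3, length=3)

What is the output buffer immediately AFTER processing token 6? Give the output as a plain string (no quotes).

Token 1: literal('Y'). Output: "Y"
Token 2: literal('H'). Output: "YH"
Token 3: literal('P'). Output: "YHP"
Token 4: backref(off=1, len=1). Copied 'P' from pos 2. Output: "YHPP"
Token 5: backref(off=1, len=5) (overlapping!). Copied 'PPPPP' from pos 3. Output: "YHPPPPPPP"
Token 6: backref(off=5, len=2). Copied 'PP' from pos 4. Output: "YHPPPPPPPPP"

Answer: YHPPPPPPPPP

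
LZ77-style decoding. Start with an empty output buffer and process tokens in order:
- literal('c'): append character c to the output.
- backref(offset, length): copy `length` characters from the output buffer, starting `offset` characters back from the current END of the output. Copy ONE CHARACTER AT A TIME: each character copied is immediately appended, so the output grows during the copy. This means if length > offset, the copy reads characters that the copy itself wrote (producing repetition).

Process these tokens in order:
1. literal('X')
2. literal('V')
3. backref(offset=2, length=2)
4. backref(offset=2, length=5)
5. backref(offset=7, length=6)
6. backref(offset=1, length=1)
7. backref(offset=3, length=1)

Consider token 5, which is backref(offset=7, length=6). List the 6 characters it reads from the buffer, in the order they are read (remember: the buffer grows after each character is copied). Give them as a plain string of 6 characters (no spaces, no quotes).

Answer: XVXVXV

Derivation:
Token 1: literal('X'). Output: "X"
Token 2: literal('V'). Output: "XV"
Token 3: backref(off=2, len=2). Copied 'XV' from pos 0. Output: "XVXV"
Token 4: backref(off=2, len=5) (overlapping!). Copied 'XVXVX' from pos 2. Output: "XVXVXVXVX"
Token 5: backref(off=7, len=6). Buffer before: "XVXVXVXVX" (len 9)
  byte 1: read out[2]='X', append. Buffer now: "XVXVXVXVXX"
  byte 2: read out[3]='V', append. Buffer now: "XVXVXVXVXXV"
  byte 3: read out[4]='X', append. Buffer now: "XVXVXVXVXXVX"
  byte 4: read out[5]='V', append. Buffer now: "XVXVXVXVXXVXV"
  byte 5: read out[6]='X', append. Buffer now: "XVXVXVXVXXVXVX"
  byte 6: read out[7]='V', append. Buffer now: "XVXVXVXVXXVXVXV"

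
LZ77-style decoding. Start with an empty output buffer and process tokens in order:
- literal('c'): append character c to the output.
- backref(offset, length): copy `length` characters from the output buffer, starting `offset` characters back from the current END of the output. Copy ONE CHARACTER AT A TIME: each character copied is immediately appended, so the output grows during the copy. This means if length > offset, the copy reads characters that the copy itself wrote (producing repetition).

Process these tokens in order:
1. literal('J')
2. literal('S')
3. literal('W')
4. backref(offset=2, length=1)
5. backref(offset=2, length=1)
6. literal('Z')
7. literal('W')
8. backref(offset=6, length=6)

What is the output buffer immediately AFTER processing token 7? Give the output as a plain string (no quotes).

Answer: JSWSWZW

Derivation:
Token 1: literal('J'). Output: "J"
Token 2: literal('S'). Output: "JS"
Token 3: literal('W'). Output: "JSW"
Token 4: backref(off=2, len=1). Copied 'S' from pos 1. Output: "JSWS"
Token 5: backref(off=2, len=1). Copied 'W' from pos 2. Output: "JSWSW"
Token 6: literal('Z'). Output: "JSWSWZ"
Token 7: literal('W'). Output: "JSWSWZW"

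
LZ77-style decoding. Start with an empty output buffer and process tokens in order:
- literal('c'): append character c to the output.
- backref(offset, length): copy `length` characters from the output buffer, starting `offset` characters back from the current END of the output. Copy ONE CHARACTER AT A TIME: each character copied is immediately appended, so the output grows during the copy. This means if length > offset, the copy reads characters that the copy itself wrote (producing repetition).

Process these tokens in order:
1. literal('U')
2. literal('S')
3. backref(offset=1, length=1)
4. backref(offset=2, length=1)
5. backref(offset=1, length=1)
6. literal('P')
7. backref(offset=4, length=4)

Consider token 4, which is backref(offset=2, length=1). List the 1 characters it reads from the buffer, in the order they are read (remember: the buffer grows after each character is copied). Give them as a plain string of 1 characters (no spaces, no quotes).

Answer: S

Derivation:
Token 1: literal('U'). Output: "U"
Token 2: literal('S'). Output: "US"
Token 3: backref(off=1, len=1). Copied 'S' from pos 1. Output: "USS"
Token 4: backref(off=2, len=1). Buffer before: "USS" (len 3)
  byte 1: read out[1]='S', append. Buffer now: "USSS"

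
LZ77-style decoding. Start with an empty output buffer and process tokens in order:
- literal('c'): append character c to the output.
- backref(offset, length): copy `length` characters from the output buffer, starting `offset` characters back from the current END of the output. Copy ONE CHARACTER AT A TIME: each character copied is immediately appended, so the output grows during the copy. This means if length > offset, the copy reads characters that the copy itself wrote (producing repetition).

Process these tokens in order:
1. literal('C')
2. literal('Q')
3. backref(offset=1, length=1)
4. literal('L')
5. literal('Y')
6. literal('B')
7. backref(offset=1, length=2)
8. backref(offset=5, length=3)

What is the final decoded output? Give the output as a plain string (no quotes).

Answer: CQQLYBBBLYB

Derivation:
Token 1: literal('C'). Output: "C"
Token 2: literal('Q'). Output: "CQ"
Token 3: backref(off=1, len=1). Copied 'Q' from pos 1. Output: "CQQ"
Token 4: literal('L'). Output: "CQQL"
Token 5: literal('Y'). Output: "CQQLY"
Token 6: literal('B'). Output: "CQQLYB"
Token 7: backref(off=1, len=2) (overlapping!). Copied 'BB' from pos 5. Output: "CQQLYBBB"
Token 8: backref(off=5, len=3). Copied 'LYB' from pos 3. Output: "CQQLYBBBLYB"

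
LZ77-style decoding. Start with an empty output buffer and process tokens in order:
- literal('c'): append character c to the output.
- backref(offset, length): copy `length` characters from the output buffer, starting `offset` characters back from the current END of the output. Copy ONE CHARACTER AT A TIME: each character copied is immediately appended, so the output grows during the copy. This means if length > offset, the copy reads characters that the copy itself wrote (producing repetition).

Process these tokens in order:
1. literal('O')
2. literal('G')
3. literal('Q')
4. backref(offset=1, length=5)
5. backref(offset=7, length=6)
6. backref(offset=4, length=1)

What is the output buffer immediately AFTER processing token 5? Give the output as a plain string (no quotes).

Token 1: literal('O'). Output: "O"
Token 2: literal('G'). Output: "OG"
Token 3: literal('Q'). Output: "OGQ"
Token 4: backref(off=1, len=5) (overlapping!). Copied 'QQQQQ' from pos 2. Output: "OGQQQQQQ"
Token 5: backref(off=7, len=6). Copied 'GQQQQQ' from pos 1. Output: "OGQQQQQQGQQQQQ"

Answer: OGQQQQQQGQQQQQ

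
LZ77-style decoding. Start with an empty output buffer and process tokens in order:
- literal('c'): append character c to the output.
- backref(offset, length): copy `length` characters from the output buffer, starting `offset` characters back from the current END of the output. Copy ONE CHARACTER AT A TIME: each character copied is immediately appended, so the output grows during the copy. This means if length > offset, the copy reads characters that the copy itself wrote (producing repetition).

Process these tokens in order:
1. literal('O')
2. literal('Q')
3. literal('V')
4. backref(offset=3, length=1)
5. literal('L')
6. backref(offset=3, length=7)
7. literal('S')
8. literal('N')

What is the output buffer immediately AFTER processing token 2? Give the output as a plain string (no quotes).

Token 1: literal('O'). Output: "O"
Token 2: literal('Q'). Output: "OQ"

Answer: OQ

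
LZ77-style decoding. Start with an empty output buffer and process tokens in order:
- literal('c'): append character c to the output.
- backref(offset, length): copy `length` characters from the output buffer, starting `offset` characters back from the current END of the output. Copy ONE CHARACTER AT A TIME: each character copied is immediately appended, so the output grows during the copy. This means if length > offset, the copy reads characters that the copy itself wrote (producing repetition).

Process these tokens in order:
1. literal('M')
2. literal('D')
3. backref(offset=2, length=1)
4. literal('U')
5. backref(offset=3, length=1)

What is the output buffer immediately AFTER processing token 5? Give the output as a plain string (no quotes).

Token 1: literal('M'). Output: "M"
Token 2: literal('D'). Output: "MD"
Token 3: backref(off=2, len=1). Copied 'M' from pos 0. Output: "MDM"
Token 4: literal('U'). Output: "MDMU"
Token 5: backref(off=3, len=1). Copied 'D' from pos 1. Output: "MDMUD"

Answer: MDMUD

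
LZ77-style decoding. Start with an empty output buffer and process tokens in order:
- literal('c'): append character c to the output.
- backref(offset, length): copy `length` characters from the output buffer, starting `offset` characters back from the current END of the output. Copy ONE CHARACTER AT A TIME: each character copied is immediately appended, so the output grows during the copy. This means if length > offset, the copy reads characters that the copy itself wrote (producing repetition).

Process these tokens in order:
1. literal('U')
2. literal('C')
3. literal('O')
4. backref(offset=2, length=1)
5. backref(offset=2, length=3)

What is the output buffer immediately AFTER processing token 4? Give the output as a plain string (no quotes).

Token 1: literal('U'). Output: "U"
Token 2: literal('C'). Output: "UC"
Token 3: literal('O'). Output: "UCO"
Token 4: backref(off=2, len=1). Copied 'C' from pos 1. Output: "UCOC"

Answer: UCOC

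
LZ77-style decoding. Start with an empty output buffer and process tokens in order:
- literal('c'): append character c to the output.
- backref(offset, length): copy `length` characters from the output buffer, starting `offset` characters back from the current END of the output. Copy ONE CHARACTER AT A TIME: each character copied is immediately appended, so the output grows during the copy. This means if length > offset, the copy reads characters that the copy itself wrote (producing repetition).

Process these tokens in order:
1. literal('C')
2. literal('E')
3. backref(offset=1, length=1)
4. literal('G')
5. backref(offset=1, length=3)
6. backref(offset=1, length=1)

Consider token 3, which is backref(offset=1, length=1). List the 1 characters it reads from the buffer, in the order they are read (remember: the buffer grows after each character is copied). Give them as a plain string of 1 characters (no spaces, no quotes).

Token 1: literal('C'). Output: "C"
Token 2: literal('E'). Output: "CE"
Token 3: backref(off=1, len=1). Buffer before: "CE" (len 2)
  byte 1: read out[1]='E', append. Buffer now: "CEE"

Answer: E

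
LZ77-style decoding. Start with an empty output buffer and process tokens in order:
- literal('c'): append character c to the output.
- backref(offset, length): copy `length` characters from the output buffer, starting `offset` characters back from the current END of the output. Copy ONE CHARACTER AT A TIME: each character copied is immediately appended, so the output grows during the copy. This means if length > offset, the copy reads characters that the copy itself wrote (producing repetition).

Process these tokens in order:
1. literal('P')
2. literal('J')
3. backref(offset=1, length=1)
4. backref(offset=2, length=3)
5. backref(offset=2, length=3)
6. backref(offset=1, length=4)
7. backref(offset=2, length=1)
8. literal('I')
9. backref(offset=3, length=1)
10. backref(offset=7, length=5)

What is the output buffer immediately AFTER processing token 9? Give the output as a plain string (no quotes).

Answer: PJJJJJJJJJJJJJIJ

Derivation:
Token 1: literal('P'). Output: "P"
Token 2: literal('J'). Output: "PJ"
Token 3: backref(off=1, len=1). Copied 'J' from pos 1. Output: "PJJ"
Token 4: backref(off=2, len=3) (overlapping!). Copied 'JJJ' from pos 1. Output: "PJJJJJ"
Token 5: backref(off=2, len=3) (overlapping!). Copied 'JJJ' from pos 4. Output: "PJJJJJJJJ"
Token 6: backref(off=1, len=4) (overlapping!). Copied 'JJJJ' from pos 8. Output: "PJJJJJJJJJJJJ"
Token 7: backref(off=2, len=1). Copied 'J' from pos 11. Output: "PJJJJJJJJJJJJJ"
Token 8: literal('I'). Output: "PJJJJJJJJJJJJJI"
Token 9: backref(off=3, len=1). Copied 'J' from pos 12. Output: "PJJJJJJJJJJJJJIJ"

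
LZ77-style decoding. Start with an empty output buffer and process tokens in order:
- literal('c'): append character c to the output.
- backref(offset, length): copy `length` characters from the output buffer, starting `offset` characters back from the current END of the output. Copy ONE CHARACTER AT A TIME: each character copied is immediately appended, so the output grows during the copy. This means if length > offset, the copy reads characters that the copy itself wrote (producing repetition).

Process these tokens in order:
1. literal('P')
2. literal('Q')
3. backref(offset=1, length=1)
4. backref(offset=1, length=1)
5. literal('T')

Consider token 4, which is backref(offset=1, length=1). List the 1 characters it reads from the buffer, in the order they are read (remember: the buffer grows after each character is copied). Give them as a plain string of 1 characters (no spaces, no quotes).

Token 1: literal('P'). Output: "P"
Token 2: literal('Q'). Output: "PQ"
Token 3: backref(off=1, len=1). Copied 'Q' from pos 1. Output: "PQQ"
Token 4: backref(off=1, len=1). Buffer before: "PQQ" (len 3)
  byte 1: read out[2]='Q', append. Buffer now: "PQQQ"

Answer: Q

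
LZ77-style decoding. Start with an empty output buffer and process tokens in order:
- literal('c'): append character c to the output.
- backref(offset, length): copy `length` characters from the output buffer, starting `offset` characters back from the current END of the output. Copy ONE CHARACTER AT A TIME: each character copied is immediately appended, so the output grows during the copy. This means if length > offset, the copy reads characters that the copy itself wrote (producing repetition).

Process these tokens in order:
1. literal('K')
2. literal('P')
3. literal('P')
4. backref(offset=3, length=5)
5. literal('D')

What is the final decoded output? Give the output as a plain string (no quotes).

Token 1: literal('K'). Output: "K"
Token 2: literal('P'). Output: "KP"
Token 3: literal('P'). Output: "KPP"
Token 4: backref(off=3, len=5) (overlapping!). Copied 'KPPKP' from pos 0. Output: "KPPKPPKP"
Token 5: literal('D'). Output: "KPPKPPKPD"

Answer: KPPKPPKPD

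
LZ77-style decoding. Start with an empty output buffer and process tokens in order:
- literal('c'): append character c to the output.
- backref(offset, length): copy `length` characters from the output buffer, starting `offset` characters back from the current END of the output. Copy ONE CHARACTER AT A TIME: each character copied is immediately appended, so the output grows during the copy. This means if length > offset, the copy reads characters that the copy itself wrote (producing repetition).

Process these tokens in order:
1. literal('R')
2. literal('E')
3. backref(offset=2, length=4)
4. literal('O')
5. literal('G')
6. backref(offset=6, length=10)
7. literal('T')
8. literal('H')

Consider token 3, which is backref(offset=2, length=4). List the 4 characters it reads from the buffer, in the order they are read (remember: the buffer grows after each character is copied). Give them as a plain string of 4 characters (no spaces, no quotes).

Answer: RERE

Derivation:
Token 1: literal('R'). Output: "R"
Token 2: literal('E'). Output: "RE"
Token 3: backref(off=2, len=4). Buffer before: "RE" (len 2)
  byte 1: read out[0]='R', append. Buffer now: "RER"
  byte 2: read out[1]='E', append. Buffer now: "RERE"
  byte 3: read out[2]='R', append. Buffer now: "RERER"
  byte 4: read out[3]='E', append. Buffer now: "RERERE"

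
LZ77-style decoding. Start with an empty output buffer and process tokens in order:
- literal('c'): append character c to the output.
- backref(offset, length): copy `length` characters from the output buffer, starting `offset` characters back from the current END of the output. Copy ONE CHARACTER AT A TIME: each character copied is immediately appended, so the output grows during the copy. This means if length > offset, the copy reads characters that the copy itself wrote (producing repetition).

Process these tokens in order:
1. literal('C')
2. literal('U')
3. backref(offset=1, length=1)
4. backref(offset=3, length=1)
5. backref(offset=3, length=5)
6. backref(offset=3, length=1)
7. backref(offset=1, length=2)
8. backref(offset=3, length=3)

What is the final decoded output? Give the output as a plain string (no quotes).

Answer: CUUCUUCUUCCCCCC

Derivation:
Token 1: literal('C'). Output: "C"
Token 2: literal('U'). Output: "CU"
Token 3: backref(off=1, len=1). Copied 'U' from pos 1. Output: "CUU"
Token 4: backref(off=3, len=1). Copied 'C' from pos 0. Output: "CUUC"
Token 5: backref(off=3, len=5) (overlapping!). Copied 'UUCUU' from pos 1. Output: "CUUCUUCUU"
Token 6: backref(off=3, len=1). Copied 'C' from pos 6. Output: "CUUCUUCUUC"
Token 7: backref(off=1, len=2) (overlapping!). Copied 'CC' from pos 9. Output: "CUUCUUCUUCCC"
Token 8: backref(off=3, len=3). Copied 'CCC' from pos 9. Output: "CUUCUUCUUCCCCCC"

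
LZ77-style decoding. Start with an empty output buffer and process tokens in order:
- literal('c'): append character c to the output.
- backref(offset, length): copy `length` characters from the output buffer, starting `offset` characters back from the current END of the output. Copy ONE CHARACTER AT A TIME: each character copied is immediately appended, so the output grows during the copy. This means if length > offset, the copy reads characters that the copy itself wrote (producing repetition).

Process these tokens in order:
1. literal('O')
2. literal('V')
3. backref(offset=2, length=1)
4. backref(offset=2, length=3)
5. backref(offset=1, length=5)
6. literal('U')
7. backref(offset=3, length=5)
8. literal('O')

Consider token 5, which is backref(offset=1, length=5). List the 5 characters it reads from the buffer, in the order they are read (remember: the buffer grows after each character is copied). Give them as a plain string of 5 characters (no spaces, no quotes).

Answer: VVVVV

Derivation:
Token 1: literal('O'). Output: "O"
Token 2: literal('V'). Output: "OV"
Token 3: backref(off=2, len=1). Copied 'O' from pos 0. Output: "OVO"
Token 4: backref(off=2, len=3) (overlapping!). Copied 'VOV' from pos 1. Output: "OVOVOV"
Token 5: backref(off=1, len=5). Buffer before: "OVOVOV" (len 6)
  byte 1: read out[5]='V', append. Buffer now: "OVOVOVV"
  byte 2: read out[6]='V', append. Buffer now: "OVOVOVVV"
  byte 3: read out[7]='V', append. Buffer now: "OVOVOVVVV"
  byte 4: read out[8]='V', append. Buffer now: "OVOVOVVVVV"
  byte 5: read out[9]='V', append. Buffer now: "OVOVOVVVVVV"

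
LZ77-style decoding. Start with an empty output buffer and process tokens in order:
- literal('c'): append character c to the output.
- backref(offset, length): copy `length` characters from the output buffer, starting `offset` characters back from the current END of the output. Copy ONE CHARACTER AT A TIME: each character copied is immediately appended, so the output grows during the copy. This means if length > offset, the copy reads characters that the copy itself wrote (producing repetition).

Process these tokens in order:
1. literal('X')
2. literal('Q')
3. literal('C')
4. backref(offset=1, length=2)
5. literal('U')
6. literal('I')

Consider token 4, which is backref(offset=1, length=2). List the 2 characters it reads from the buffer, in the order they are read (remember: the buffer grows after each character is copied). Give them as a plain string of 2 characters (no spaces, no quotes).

Answer: CC

Derivation:
Token 1: literal('X'). Output: "X"
Token 2: literal('Q'). Output: "XQ"
Token 3: literal('C'). Output: "XQC"
Token 4: backref(off=1, len=2). Buffer before: "XQC" (len 3)
  byte 1: read out[2]='C', append. Buffer now: "XQCC"
  byte 2: read out[3]='C', append. Buffer now: "XQCCC"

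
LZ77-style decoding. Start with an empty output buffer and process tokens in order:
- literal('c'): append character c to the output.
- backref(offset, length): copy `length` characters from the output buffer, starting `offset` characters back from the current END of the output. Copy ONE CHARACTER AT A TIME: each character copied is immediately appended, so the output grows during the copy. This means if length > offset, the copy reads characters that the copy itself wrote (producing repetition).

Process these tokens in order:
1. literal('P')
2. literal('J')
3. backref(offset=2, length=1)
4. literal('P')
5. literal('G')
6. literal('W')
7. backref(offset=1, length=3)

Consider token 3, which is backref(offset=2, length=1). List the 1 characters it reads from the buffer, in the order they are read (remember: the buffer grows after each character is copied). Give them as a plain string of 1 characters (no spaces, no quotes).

Answer: P

Derivation:
Token 1: literal('P'). Output: "P"
Token 2: literal('J'). Output: "PJ"
Token 3: backref(off=2, len=1). Buffer before: "PJ" (len 2)
  byte 1: read out[0]='P', append. Buffer now: "PJP"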